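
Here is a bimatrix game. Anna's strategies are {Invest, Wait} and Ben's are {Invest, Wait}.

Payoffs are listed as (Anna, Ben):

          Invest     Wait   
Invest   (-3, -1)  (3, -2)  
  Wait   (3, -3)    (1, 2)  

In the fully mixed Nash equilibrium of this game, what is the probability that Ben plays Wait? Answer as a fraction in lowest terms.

3/4

Let q be the probability that Ben plays Invest. In a completely mixed equilibrium, Anna must be indifferent between Invest and Wait.
Anna's expected payoff from Invest is −3q + 3(1−q); from Wait it is 3q + (1−q).
Setting these equal: −6q + 3 = 2q + 1, so q = 1/4.
Therefore Ben plays Wait with probability 1 − 1/4 = 3/4.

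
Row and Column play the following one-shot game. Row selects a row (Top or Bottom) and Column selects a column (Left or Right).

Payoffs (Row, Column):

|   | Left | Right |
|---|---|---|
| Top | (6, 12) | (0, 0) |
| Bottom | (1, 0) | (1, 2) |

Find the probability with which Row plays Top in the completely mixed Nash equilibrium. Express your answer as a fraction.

Let r be the probability that Row plays Top. In a completely mixed equilibrium, Column must be indifferent between Left and Right.
Column's expected payoff from Left is 12r; from Right it is 2(1−r).
Setting these equal: 12r = −2r + 2, so r = 1/7.

1/7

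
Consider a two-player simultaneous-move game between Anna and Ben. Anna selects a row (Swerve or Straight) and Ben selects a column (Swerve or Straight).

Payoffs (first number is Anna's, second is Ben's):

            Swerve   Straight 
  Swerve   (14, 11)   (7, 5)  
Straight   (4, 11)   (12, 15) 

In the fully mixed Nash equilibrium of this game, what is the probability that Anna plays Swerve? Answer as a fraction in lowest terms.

Let r be the probability that Anna plays Swerve. In a completely mixed equilibrium, Ben must be indifferent between Swerve and Straight.
Ben's expected payoff from Swerve is 11r + 11(1−r); from Straight it is 5r + 15(1−r).
Setting these equal: 11 = −10r + 15, so r = 2/5.

2/5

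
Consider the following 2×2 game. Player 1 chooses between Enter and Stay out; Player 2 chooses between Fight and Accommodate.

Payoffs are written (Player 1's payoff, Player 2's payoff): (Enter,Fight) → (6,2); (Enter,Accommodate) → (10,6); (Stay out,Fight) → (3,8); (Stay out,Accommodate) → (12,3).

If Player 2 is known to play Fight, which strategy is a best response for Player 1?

Against Fight, Player 1 earns 6 from Enter and 3 from Stay out.
So Enter is the best response.

Enter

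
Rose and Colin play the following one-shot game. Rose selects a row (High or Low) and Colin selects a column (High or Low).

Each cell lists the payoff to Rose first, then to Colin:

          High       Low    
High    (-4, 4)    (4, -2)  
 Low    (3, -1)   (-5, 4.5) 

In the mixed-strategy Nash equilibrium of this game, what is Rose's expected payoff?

First find q, the probability Colin plays High, from Rose's indifference between High and Low: −4q + 4(1−q) = 3q − 5(1−q), giving q = 9/16.
Since Rose is indifferent in equilibrium, Rose's expected payoff equals the payoff from either row against (9/16, 7/16). Using High: −4(9/16) + 4(7/16) = -1/2.

-1/2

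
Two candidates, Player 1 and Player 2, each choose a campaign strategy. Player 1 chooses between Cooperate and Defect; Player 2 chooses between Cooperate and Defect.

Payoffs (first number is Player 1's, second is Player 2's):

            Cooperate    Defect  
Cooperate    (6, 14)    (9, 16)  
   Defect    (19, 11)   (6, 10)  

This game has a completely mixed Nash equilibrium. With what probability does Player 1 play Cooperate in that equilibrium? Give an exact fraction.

Let r be the probability that Player 1 plays Cooperate. In a completely mixed equilibrium, Player 2 must be indifferent between Cooperate and Defect.
Player 2's expected payoff from Cooperate is 14r + 11(1−r); from Defect it is 16r + 10(1−r).
Setting these equal: 3r + 11 = 6r + 10, so r = 1/3.

1/3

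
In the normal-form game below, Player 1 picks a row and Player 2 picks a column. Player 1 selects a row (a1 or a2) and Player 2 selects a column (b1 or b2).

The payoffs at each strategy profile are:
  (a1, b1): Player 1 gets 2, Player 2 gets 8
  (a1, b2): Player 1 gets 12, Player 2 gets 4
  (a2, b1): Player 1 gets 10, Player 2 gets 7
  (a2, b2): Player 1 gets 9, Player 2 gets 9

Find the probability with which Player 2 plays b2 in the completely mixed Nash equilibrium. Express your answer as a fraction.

8/11

Let q be the probability that Player 2 plays b1. In a completely mixed equilibrium, Player 1 must be indifferent between a1 and a2.
Player 1's expected payoff from a1 is 2q + 12(1−q); from a2 it is 10q + 9(1−q).
Setting these equal: −10q + 12 = q + 9, so q = 3/11.
Therefore Player 2 plays b2 with probability 1 − 3/11 = 8/11.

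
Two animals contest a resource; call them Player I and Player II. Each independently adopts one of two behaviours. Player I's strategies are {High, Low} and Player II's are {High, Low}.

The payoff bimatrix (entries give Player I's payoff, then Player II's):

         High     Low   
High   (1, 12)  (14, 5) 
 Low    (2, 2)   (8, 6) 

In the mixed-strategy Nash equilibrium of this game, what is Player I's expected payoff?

First find q, the probability Player II plays High, from Player I's indifference between High and Low: q + 14(1−q) = 2q + 8(1−q), giving q = 6/7.
Since Player I is indifferent in equilibrium, Player I's expected payoff equals the payoff from either row against (6/7, 1/7). Using High: (6/7) + 14(1/7) = 20/7.

20/7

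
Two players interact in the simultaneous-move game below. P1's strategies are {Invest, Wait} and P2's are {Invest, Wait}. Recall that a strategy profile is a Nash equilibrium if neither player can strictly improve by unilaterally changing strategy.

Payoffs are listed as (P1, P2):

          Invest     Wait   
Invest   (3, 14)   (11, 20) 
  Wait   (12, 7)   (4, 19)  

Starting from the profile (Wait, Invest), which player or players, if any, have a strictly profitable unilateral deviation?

P2

P1 at (Wait, Invest) earns 12; deviating to Invest yields 3 — not better.
P2 earns 7; deviating to Wait yields 19 — a strict improvement.
Only P2 has a strictly profitable deviation.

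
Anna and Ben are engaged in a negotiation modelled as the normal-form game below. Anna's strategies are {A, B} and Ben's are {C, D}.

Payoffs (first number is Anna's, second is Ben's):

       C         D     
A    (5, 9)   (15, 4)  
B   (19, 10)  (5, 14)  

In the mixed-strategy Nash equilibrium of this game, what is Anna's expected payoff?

65/6

First find q, the probability Ben plays C, from Anna's indifference between A and B: 5q + 15(1−q) = 19q + 5(1−q), giving q = 5/12.
Since Anna is indifferent in equilibrium, Anna's expected payoff equals the payoff from either row against (5/12, 7/12). Using A: 5(5/12) + 15(7/12) = 65/6.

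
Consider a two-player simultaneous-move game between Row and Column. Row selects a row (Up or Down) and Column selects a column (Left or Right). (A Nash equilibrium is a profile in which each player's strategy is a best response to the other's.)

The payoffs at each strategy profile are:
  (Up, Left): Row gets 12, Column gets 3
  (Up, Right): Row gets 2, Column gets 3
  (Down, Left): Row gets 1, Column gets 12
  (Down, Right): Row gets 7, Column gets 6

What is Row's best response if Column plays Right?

Against Right, Row earns 2 from Up and 7 from Down.
So Down is the best response.

Down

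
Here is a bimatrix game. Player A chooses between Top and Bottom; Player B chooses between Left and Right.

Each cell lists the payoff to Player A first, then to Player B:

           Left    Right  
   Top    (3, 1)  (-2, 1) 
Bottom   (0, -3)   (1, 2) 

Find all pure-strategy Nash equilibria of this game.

(Top, Left): Player A gets 3 ≥ 0 from Bottom, and Player B gets 1 ≥ 1 from Right — Nash equilibrium.
(Top, Right): Player A prefers Bottom (1 > -2) — not an equilibrium.
(Bottom, Left): Player A prefers Top (3 > 0); Player B prefers Right (2 > -3) — not an equilibrium.
(Bottom, Right): Player A gets 1 ≥ -2 from Top, and Player B gets 2 ≥ -3 from Left — Nash equilibrium.

(Top, Left) and (Bottom, Right)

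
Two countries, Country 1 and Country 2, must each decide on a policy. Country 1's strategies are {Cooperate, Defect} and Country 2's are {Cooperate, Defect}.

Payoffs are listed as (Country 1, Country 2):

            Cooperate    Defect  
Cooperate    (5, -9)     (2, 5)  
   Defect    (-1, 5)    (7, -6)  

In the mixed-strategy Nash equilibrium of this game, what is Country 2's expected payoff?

-29/25

First find p, the probability Country 1 plays Cooperate, from Country 2's indifference between Cooperate and Defect: −9p + 5(1−p) = 5p − 6(1−p), giving p = 11/25.
Since Country 2 is indifferent in equilibrium, Country 2's expected payoff equals the payoff from either column against (11/25, 14/25). Using Cooperate: −9(11/25) + 5(14/25) = -29/25.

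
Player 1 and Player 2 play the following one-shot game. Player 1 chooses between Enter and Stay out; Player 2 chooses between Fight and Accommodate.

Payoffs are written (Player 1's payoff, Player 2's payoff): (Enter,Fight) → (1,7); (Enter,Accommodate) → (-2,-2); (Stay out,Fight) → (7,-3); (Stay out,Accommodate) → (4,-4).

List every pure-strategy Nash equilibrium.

(Enter, Fight): Player 1 prefers Stay out (7 > 1) — not an equilibrium.
(Enter, Accommodate): Player 1 prefers Stay out (4 > -2); Player 2 prefers Fight (7 > -2) — not an equilibrium.
(Stay out, Fight): Player 1 gets 7 ≥ 1 from Enter, and Player 2 gets -3 ≥ -4 from Accommodate — Nash equilibrium.
(Stay out, Accommodate): Player 2 prefers Fight (-3 > -4) — not an equilibrium.

(Stay out, Fight)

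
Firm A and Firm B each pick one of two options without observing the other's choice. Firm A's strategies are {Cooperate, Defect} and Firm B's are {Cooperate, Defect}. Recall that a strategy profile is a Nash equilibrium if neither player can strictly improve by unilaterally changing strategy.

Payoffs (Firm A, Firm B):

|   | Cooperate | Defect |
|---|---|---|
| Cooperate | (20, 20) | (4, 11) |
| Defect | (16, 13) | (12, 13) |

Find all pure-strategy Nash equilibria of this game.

(Cooperate, Cooperate) and (Defect, Defect)

(Cooperate, Cooperate): Firm A gets 20 ≥ 16 from Defect, and Firm B gets 20 ≥ 11 from Defect — Nash equilibrium.
(Cooperate, Defect): Firm A prefers Defect (12 > 4); Firm B prefers Cooperate (20 > 11) — not an equilibrium.
(Defect, Cooperate): Firm A prefers Cooperate (20 > 16) — not an equilibrium.
(Defect, Defect): Firm A gets 12 ≥ 4 from Cooperate, and Firm B gets 13 ≥ 13 from Cooperate — Nash equilibrium.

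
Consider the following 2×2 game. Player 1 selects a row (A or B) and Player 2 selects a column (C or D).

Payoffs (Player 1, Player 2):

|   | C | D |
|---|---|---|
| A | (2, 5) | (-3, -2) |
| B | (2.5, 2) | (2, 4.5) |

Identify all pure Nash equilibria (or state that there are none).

(A, C): Player 1 prefers B (2.5 > 2) — not an equilibrium.
(A, D): Player 1 prefers B (2 > -3); Player 2 prefers C (5 > -2) — not an equilibrium.
(B, C): Player 2 prefers D (4.5 > 2) — not an equilibrium.
(B, D): Player 1 gets 2 ≥ -3 from A, and Player 2 gets 4.5 ≥ 2 from C — Nash equilibrium.

(B, D)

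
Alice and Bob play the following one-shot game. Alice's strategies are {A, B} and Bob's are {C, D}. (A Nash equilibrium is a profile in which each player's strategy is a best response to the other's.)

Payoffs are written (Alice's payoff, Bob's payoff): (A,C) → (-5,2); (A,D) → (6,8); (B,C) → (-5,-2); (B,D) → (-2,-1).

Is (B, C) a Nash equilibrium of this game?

At (B, C), Alice earns -5; switching to A would give -5, so Alice has no profitable deviation.
Bob earns -2; switching to D would give -1, so Bob would deviate.
Since at least one player can profitably deviate, this is not a Nash equilibrium.

No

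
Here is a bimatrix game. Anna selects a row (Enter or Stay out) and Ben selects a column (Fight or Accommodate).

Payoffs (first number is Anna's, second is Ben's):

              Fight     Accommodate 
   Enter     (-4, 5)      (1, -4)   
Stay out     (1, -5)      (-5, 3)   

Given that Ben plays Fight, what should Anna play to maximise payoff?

Against Fight, Anna earns -4 from Enter and 1 from Stay out.
So Stay out is the best response.

Stay out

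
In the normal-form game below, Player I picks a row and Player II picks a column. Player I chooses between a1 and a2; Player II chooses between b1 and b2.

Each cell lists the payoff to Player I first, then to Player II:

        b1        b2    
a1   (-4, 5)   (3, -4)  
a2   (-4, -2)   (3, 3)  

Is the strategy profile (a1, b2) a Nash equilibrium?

At (a1, b2), Player I earns 3; switching to a2 would give 3, so Player I has no profitable deviation.
Player II earns -4; switching to b1 would give 5, so Player II would deviate.
Since at least one player can profitably deviate, this is not a Nash equilibrium.

No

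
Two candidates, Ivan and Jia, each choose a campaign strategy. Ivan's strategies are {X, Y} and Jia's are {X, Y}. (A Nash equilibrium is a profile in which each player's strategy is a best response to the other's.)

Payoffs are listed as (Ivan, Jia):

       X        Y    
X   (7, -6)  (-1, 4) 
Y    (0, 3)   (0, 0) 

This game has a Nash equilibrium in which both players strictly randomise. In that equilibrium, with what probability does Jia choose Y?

7/8

Let c be the probability that Jia plays X. In a completely mixed equilibrium, Ivan must be indifferent between X and Y.
Ivan's expected payoff from X is 7c − (1−c); from Y it is 0.
Setting these equal: 8c − 1 = 0, so c = 1/8.
Therefore Jia plays Y with probability 1 − 1/8 = 7/8.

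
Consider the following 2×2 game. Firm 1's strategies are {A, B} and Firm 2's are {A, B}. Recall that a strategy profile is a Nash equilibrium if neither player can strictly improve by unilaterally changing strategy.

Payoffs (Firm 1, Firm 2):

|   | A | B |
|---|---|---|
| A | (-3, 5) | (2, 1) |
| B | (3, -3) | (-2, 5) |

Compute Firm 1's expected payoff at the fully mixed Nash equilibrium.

0

First find q, the probability Firm 2 plays A, from Firm 1's indifference between A and B: −3q + 2(1−q) = 3q − 2(1−q), giving q = 2/5.
Since Firm 1 is indifferent in equilibrium, Firm 1's expected payoff equals the payoff from either row against (2/5, 3/5). Using A: −3(2/5) + 2(3/5) = 0.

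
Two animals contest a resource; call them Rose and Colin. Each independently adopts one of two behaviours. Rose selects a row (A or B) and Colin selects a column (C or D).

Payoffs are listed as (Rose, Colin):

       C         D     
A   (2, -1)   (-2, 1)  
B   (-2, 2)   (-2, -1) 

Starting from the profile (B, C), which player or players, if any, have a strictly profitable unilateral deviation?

Rose

Rose at (B, C) earns -2; deviating to A yields 2 — a strict improvement.
Colin earns 2; deviating to D yields -1 — not better.
Only Rose has a strictly profitable deviation.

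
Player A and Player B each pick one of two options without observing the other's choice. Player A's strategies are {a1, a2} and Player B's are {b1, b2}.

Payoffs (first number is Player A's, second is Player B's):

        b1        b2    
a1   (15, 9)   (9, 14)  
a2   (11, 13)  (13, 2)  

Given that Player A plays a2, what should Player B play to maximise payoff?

Against a2, Player B earns 13 from b1 and 2 from b2.
So b1 is the best response.

b1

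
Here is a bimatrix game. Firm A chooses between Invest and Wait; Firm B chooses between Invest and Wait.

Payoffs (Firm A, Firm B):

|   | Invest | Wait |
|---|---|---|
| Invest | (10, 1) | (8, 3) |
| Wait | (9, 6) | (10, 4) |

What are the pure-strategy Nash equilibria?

(Invest, Invest): Firm B prefers Wait (3 > 1) — not an equilibrium.
(Invest, Wait): Firm A prefers Wait (10 > 8) — not an equilibrium.
(Wait, Invest): Firm A prefers Invest (10 > 9) — not an equilibrium.
(Wait, Wait): Firm B prefers Invest (6 > 4) — not an equilibrium.

none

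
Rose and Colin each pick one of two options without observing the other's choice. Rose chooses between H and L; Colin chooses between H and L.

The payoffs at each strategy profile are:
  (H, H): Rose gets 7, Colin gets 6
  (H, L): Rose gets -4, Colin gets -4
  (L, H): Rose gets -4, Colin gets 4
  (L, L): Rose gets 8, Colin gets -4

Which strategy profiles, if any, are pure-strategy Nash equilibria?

(H, H): Rose gets 7 ≥ -4 from L, and Colin gets 6 ≥ -4 from L — Nash equilibrium.
(H, L): Rose prefers L (8 > -4); Colin prefers H (6 > -4) — not an equilibrium.
(L, H): Rose prefers H (7 > -4) — not an equilibrium.
(L, L): Colin prefers H (4 > -4) — not an equilibrium.

(H, H)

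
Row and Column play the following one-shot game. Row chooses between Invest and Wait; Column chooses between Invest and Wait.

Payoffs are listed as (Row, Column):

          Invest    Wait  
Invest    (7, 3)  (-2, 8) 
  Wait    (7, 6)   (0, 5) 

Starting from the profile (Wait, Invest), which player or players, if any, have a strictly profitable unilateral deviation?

Neither

Row at (Wait, Invest) earns 7; deviating to Invest yields 7 — not better.
Column earns 6; deviating to Wait yields 5 — not better.
Neither player can strictly improve; the profile is a Nash equilibrium.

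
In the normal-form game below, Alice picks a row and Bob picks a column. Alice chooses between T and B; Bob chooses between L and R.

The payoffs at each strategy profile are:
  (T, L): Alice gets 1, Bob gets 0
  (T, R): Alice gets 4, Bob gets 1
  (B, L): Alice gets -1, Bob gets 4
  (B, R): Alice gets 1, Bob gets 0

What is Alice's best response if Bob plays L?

Against L, Alice earns 1 from T and -1 from B.
So T is the best response.

T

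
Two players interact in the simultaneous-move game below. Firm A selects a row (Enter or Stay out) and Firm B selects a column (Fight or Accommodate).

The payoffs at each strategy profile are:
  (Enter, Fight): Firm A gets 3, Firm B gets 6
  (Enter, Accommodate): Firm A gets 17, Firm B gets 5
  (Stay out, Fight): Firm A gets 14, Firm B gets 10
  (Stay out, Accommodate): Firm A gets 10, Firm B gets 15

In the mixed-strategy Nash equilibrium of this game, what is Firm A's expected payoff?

104/9

First find q, the probability Firm B plays Fight, from Firm A's indifference between Enter and Stay out: 3q + 17(1−q) = 14q + 10(1−q), giving q = 7/18.
Since Firm A is indifferent in equilibrium, Firm A's expected payoff equals the payoff from either row against (7/18, 11/18). Using Enter: 3(7/18) + 17(11/18) = 104/9.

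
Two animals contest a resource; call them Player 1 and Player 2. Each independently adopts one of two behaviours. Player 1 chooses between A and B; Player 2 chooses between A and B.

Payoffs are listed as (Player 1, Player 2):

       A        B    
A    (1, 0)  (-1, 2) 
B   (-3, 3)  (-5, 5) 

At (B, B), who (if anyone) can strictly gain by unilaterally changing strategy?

Player 1

Player 1 at (B, B) earns -5; deviating to A yields -1 — a strict improvement.
Player 2 earns 5; deviating to A yields 3 — not better.
Only Player 1 has a strictly profitable deviation.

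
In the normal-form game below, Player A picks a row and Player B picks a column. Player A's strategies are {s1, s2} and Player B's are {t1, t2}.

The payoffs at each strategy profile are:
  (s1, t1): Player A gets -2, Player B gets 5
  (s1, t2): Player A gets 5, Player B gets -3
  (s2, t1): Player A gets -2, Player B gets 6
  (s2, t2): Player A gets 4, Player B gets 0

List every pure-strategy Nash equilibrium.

(s1, t1) and (s2, t1)

(s1, t1): Player A gets -2 ≥ -2 from s2, and Player B gets 5 ≥ -3 from t2 — Nash equilibrium.
(s1, t2): Player B prefers t1 (5 > -3) — not an equilibrium.
(s2, t1): Player A gets -2 ≥ -2 from s1, and Player B gets 6 ≥ 0 from t2 — Nash equilibrium.
(s2, t2): Player A prefers s1 (5 > 4); Player B prefers t1 (6 > 0) — not an equilibrium.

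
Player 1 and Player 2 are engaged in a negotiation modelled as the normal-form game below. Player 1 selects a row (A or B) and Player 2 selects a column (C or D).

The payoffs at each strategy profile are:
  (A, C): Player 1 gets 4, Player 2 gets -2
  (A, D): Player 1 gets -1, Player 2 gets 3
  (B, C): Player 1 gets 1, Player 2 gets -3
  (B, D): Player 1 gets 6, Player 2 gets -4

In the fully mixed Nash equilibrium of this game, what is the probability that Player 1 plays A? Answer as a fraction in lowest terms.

1/6

Let x be the probability that Player 1 plays A. In a completely mixed equilibrium, Player 2 must be indifferent between C and D.
Player 2's expected payoff from C is −2x − 3(1−x); from D it is 3x − 4(1−x).
Setting these equal: x − 3 = 7x − 4, so x = 1/6.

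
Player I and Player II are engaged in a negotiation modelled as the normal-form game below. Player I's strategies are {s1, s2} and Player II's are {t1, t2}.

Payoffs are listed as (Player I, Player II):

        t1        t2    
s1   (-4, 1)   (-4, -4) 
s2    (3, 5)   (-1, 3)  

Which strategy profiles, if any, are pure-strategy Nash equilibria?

(s1, t1): Player I prefers s2 (3 > -4) — not an equilibrium.
(s1, t2): Player I prefers s2 (-1 > -4); Player II prefers t1 (1 > -4) — not an equilibrium.
(s2, t1): Player I gets 3 ≥ -4 from s1, and Player II gets 5 ≥ 3 from t2 — Nash equilibrium.
(s2, t2): Player II prefers t1 (5 > 3) — not an equilibrium.

(s2, t1)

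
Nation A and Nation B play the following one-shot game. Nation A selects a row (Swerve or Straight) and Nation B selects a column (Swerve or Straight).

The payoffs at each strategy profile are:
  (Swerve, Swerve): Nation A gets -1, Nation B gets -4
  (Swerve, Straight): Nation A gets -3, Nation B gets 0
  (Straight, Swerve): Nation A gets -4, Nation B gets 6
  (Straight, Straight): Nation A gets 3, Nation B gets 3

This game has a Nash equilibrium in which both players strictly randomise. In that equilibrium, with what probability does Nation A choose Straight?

4/7

Let r be the probability that Nation A plays Swerve. In a completely mixed equilibrium, Nation B must be indifferent between Swerve and Straight.
Nation B's expected payoff from Swerve is −4r + 6(1−r); from Straight it is 3(1−r).
Setting these equal: −10r + 6 = −3r + 3, so r = 3/7.
Therefore Nation A plays Straight with probability 1 − 3/7 = 4/7.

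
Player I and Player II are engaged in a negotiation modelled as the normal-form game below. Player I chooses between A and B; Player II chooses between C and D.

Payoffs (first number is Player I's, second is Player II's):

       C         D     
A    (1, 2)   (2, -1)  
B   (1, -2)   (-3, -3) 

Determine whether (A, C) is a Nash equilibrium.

At (A, C), Player I earns 1; switching to B would give 1, so Player I has no profitable deviation.
Player II earns 2; switching to D would give -1, so Player II has no profitable deviation.
Neither player can gain by a unilateral deviation, so this profile is a Nash equilibrium.

Yes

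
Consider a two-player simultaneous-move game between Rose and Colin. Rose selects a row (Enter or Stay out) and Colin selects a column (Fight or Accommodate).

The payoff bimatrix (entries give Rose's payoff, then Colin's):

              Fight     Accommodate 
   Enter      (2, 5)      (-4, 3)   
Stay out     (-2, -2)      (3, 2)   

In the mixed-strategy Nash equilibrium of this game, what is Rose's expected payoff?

-2/11

First find y, the probability Colin plays Fight, from Rose's indifference between Enter and Stay out: 2y − 4(1−y) = −2y + 3(1−y), giving y = 7/11.
Since Rose is indifferent in equilibrium, Rose's expected payoff equals the payoff from either row against (7/11, 4/11). Using Enter: 2(7/11) − 4(4/11) = -2/11.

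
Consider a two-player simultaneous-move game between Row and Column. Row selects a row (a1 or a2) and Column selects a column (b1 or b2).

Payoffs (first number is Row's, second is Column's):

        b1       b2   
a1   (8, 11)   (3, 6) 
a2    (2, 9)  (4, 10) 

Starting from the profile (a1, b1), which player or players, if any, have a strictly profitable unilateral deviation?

Neither

Row at (a1, b1) earns 8; deviating to a2 yields 2 — not better.
Column earns 11; deviating to b2 yields 6 — not better.
Neither player can strictly improve; the profile is a Nash equilibrium.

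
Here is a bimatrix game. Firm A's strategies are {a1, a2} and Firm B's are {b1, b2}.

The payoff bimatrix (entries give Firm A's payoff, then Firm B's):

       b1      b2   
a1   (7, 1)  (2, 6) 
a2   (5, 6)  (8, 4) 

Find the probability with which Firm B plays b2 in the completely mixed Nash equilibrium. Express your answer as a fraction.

Let c be the probability that Firm B plays b1. In a completely mixed equilibrium, Firm A must be indifferent between a1 and a2.
Firm A's expected payoff from a1 is 7c + 2(1−c); from a2 it is 5c + 8(1−c).
Setting these equal: 5c + 2 = −3c + 8, so c = 3/4.
Therefore Firm B plays b2 with probability 1 − 3/4 = 1/4.

1/4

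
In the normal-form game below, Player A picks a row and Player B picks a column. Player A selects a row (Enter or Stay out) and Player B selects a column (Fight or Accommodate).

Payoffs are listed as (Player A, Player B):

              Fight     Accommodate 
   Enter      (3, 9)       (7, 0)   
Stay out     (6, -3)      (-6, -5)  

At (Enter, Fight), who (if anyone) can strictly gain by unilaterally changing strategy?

Player A at (Enter, Fight) earns 3; deviating to Stay out yields 6 — a strict improvement.
Player B earns 9; deviating to Accommodate yields 0 — not better.
Only Player A has a strictly profitable deviation.

Player A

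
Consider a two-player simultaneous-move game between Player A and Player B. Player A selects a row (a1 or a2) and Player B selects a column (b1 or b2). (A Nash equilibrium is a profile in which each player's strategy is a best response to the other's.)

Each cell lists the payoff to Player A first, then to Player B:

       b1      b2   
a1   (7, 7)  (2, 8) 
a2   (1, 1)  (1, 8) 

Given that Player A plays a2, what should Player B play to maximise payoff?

Against a2, Player B earns 1 from b1 and 8 from b2.
So b2 is the best response.

b2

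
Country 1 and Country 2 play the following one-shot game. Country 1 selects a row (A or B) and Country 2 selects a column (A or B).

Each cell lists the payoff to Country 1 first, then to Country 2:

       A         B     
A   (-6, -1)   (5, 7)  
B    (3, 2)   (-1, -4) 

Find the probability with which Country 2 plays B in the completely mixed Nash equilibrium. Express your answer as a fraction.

3/5

Let c be the probability that Country 2 plays A. In a completely mixed equilibrium, Country 1 must be indifferent between A and B.
Country 1's expected payoff from A is −6c + 5(1−c); from B it is 3c − (1−c).
Setting these equal: −11c + 5 = 4c − 1, so c = 2/5.
Therefore Country 2 plays B with probability 1 − 2/5 = 3/5.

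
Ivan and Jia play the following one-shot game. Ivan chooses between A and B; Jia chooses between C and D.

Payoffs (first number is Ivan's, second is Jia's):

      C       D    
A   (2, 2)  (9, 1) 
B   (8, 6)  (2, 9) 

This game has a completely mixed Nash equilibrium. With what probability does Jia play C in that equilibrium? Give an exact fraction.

7/13

Let y be the probability that Jia plays C. In a completely mixed equilibrium, Ivan must be indifferent between A and B.
Ivan's expected payoff from A is 2y + 9(1−y); from B it is 8y + 2(1−y).
Setting these equal: −7y + 9 = 6y + 2, so y = 7/13.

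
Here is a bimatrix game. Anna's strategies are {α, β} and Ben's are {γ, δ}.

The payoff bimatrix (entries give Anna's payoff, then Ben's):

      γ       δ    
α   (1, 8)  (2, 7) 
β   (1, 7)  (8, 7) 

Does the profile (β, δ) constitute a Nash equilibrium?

At (β, δ), Anna earns 8; switching to α would give 2, so Anna has no profitable deviation.
Ben earns 7; switching to γ would give 7, so Ben has no profitable deviation.
Neither player can gain by a unilateral deviation, so this profile is a Nash equilibrium.

Yes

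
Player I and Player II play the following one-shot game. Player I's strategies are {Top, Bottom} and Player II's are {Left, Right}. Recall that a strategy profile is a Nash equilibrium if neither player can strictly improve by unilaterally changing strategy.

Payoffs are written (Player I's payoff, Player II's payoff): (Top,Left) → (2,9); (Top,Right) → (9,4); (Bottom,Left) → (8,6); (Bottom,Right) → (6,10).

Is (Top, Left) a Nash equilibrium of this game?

At (Top, Left), Player I earns 2; switching to Bottom would give 8, so Player I would deviate.
Player II earns 9; switching to Right would give 4, so Player II has no profitable deviation.
Since at least one player can profitably deviate, this is not a Nash equilibrium.

No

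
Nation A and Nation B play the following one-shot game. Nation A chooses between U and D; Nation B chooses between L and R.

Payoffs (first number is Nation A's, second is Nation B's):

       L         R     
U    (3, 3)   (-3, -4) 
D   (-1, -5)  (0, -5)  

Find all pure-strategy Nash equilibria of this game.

(U, L) and (D, R)

(U, L): Nation A gets 3 ≥ -1 from D, and Nation B gets 3 ≥ -4 from R — Nash equilibrium.
(U, R): Nation A prefers D (0 > -3); Nation B prefers L (3 > -4) — not an equilibrium.
(D, L): Nation A prefers U (3 > -1) — not an equilibrium.
(D, R): Nation A gets 0 ≥ -3 from U, and Nation B gets -5 ≥ -5 from L — Nash equilibrium.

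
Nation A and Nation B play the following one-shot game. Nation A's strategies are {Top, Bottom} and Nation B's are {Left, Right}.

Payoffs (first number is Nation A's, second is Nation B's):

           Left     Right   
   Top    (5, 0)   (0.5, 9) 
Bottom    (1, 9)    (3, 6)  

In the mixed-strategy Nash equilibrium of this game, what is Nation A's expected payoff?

29/13

First find y, the probability Nation B plays Left, from Nation A's indifference between Top and Bottom: 5y + 0.5(1−y) = y + 3(1−y), giving y = 5/13.
Since Nation A is indifferent in equilibrium, Nation A's expected payoff equals the payoff from either row against (5/13, 8/13). Using Top: 5(5/13) + 0.5(8/13) = 29/13.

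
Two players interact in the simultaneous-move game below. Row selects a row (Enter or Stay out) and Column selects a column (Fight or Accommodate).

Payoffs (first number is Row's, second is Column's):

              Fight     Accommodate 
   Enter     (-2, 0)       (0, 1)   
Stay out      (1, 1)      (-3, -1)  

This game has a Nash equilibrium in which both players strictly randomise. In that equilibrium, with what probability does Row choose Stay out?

Let r be the probability that Row plays Enter. In a completely mixed equilibrium, Column must be indifferent between Fight and Accommodate.
Column's expected payoff from Fight is (1−r); from Accommodate it is r − (1−r).
Setting these equal: −r + 1 = 2r − 1, so r = 2/3.
Therefore Row plays Stay out with probability 1 − 2/3 = 1/3.

1/3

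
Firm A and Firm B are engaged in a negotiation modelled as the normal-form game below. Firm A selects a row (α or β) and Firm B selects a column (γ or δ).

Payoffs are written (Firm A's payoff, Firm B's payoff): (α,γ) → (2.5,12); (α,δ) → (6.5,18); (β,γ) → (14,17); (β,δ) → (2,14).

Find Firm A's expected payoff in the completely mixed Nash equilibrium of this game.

First find q, the probability Firm B plays γ, from Firm A's indifference between α and β: 2.5q + 6.5(1−q) = 14q + 2(1−q), giving q = 9/32.
Since Firm A is indifferent in equilibrium, Firm A's expected payoff equals the payoff from either row against (9/32, 23/32). Using α: 2.5(9/32) + 6.5(23/32) = 43/8.

43/8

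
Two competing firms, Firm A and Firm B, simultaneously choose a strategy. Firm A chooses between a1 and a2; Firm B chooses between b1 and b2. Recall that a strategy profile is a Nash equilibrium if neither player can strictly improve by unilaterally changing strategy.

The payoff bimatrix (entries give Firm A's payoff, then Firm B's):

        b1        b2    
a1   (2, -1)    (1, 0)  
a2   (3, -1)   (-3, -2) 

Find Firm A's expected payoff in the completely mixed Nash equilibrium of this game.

First find y, the probability Firm B plays b1, from Firm A's indifference between a1 and a2: 2y + (1−y) = 3y − 3(1−y), giving y = 4/5.
Since Firm A is indifferent in equilibrium, Firm A's expected payoff equals the payoff from either row against (4/5, 1/5). Using a1: 2(4/5) + (1/5) = 9/5.

9/5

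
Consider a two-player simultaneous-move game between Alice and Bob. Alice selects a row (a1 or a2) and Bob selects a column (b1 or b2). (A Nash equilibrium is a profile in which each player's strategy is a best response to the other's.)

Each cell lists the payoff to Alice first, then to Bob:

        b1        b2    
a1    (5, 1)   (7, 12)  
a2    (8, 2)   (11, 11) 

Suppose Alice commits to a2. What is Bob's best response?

Against a2, Bob earns 2 from b1 and 11 from b2.
So b2 is the best response.

b2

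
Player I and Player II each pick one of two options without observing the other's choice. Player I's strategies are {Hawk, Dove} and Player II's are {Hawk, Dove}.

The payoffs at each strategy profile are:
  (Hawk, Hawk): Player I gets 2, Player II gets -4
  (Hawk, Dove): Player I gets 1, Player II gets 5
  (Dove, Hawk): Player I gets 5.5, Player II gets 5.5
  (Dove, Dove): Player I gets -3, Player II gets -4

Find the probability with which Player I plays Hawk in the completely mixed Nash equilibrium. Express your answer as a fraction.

19/37

Let r be the probability that Player I plays Hawk. In a completely mixed equilibrium, Player II must be indifferent between Hawk and Dove.
Player II's expected payoff from Hawk is −4r + 5.5(1−r); from Dove it is 5r − 4(1−r).
Setting these equal: −9.5r + 5.5 = 9r − 4, so r = 19/37.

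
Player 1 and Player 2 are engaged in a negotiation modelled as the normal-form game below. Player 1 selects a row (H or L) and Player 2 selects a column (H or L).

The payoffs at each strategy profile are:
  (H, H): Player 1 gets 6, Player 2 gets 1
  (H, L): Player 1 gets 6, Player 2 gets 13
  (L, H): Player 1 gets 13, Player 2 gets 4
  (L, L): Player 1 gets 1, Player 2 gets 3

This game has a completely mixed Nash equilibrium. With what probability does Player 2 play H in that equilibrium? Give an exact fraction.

5/12

Let y be the probability that Player 2 plays H. In a completely mixed equilibrium, Player 1 must be indifferent between H and L.
Player 1's expected payoff from H is 6y + 6(1−y); from L it is 13y + (1−y).
Setting these equal: 6 = 12y + 1, so y = 5/12.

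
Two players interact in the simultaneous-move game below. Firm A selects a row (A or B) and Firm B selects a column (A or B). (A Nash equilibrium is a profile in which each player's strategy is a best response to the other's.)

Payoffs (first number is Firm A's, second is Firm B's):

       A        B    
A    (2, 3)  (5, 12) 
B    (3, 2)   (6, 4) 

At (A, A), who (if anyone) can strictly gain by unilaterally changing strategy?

Firm A at (A, A) earns 2; deviating to B yields 3 — a strict improvement.
Firm B earns 3; deviating to B yields 12 — a strict improvement.
Both Firm A and Firm B have strictly profitable deviations.

Both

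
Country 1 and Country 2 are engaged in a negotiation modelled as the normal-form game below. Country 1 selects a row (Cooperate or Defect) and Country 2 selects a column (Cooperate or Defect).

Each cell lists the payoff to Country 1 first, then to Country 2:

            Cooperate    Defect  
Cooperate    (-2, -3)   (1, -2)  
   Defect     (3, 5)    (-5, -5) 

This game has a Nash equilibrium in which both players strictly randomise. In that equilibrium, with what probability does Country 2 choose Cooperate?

6/11

Let q be the probability that Country 2 plays Cooperate. In a completely mixed equilibrium, Country 1 must be indifferent between Cooperate and Defect.
Country 1's expected payoff from Cooperate is −2q + (1−q); from Defect it is 3q − 5(1−q).
Setting these equal: −3q + 1 = 8q − 5, so q = 6/11.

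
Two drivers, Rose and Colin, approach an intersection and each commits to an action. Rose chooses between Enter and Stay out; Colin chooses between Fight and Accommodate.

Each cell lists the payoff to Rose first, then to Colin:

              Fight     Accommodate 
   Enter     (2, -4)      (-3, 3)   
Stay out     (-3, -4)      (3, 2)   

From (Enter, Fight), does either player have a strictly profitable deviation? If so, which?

Rose at (Enter, Fight) earns 2; deviating to Stay out yields -3 — not better.
Colin earns -4; deviating to Accommodate yields 3 — a strict improvement.
Only Colin has a strictly profitable deviation.

Colin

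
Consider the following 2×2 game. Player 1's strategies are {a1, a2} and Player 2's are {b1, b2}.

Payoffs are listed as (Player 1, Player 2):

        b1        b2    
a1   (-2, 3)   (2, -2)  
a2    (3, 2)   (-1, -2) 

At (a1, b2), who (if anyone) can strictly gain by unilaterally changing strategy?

Player 2

Player 1 at (a1, b2) earns 2; deviating to a2 yields -1 — not better.
Player 2 earns -2; deviating to b1 yields 3 — a strict improvement.
Only Player 2 has a strictly profitable deviation.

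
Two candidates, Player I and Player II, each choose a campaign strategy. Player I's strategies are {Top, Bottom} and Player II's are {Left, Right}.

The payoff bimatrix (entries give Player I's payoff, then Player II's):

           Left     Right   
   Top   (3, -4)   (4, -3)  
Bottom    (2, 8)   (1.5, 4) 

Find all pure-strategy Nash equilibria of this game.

(Top, Left): Player II prefers Right (-3 > -4) — not an equilibrium.
(Top, Right): Player I gets 4 ≥ 1.5 from Bottom, and Player II gets -3 ≥ -4 from Left — Nash equilibrium.
(Bottom, Left): Player I prefers Top (3 > 2) — not an equilibrium.
(Bottom, Right): Player I prefers Top (4 > 1.5); Player II prefers Left (8 > 4) — not an equilibrium.

(Top, Right)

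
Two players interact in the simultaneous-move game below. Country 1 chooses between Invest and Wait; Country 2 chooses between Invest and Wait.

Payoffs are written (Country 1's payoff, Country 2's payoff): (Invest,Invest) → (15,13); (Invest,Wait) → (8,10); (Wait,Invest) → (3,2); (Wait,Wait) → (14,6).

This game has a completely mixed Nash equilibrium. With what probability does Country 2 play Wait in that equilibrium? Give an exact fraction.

2/3

Let q be the probability that Country 2 plays Invest. In a completely mixed equilibrium, Country 1 must be indifferent between Invest and Wait.
Country 1's expected payoff from Invest is 15q + 8(1−q); from Wait it is 3q + 14(1−q).
Setting these equal: 7q + 8 = −11q + 14, so q = 1/3.
Therefore Country 2 plays Wait with probability 1 − 1/3 = 2/3.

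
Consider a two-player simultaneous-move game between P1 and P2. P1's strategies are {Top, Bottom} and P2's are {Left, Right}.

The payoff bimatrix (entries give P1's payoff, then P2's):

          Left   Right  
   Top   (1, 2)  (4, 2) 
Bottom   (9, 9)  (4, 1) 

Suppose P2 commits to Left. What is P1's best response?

Bottom

Against Left, P1 earns 1 from Top and 9 from Bottom.
So Bottom is the best response.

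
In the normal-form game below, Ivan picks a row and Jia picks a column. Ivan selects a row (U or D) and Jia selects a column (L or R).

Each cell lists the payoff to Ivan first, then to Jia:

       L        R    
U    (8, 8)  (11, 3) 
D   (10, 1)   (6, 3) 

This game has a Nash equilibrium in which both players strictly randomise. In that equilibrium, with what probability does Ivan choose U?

2/7

Let r be the probability that Ivan plays U. In a completely mixed equilibrium, Jia must be indifferent between L and R.
Jia's expected payoff from L is 8r + (1−r); from R it is 3r + 3(1−r).
Setting these equal: 7r + 1 = 3, so r = 2/7.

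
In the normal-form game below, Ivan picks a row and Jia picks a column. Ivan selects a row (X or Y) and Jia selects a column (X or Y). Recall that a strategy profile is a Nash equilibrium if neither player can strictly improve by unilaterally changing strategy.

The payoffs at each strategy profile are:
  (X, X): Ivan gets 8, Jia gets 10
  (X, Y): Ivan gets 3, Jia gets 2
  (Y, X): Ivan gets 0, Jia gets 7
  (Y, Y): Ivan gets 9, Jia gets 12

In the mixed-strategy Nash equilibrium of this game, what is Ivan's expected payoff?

36/7

First find q, the probability Jia plays X, from Ivan's indifference between X and Y: 8q + 3(1−q) = 9(1−q), giving q = 3/7.
Since Ivan is indifferent in equilibrium, Ivan's expected payoff equals the payoff from either row against (3/7, 4/7). Using X: 8(3/7) + 3(4/7) = 36/7.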